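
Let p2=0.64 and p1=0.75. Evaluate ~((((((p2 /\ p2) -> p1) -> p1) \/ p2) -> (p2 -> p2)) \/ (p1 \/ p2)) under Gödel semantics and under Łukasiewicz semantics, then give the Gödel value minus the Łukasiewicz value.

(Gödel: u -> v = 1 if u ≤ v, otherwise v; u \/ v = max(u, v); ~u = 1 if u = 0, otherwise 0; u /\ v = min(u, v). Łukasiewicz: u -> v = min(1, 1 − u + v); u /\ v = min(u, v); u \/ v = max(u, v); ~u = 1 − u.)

Gödel evaluation:
  (p2 /\ p2) = min(0.64, 0.64) = 0.64
  ((p2 /\ p2) -> p1): 0.64 ≤ 0.75, so result = 1
  (((p2 /\ p2) -> p1) -> p1): 1 > 0.75, so result = 0.75
  ((((p2 /\ p2) -> p1) -> p1) \/ p2) = max(0.75, 0.64) = 0.75
  (p2 -> p2): 0.64 ≤ 0.64, so result = 1
  (((((p2 /\ p2) -> p1) -> p1) \/ p2) -> (p2 -> p2)): 0.75 ≤ 1, so result = 1
  (p1 \/ p2) = max(0.75, 0.64) = 0.75
  ((((((p2 /\ p2) -> p1) -> p1) \/ p2) -> (p2 -> p2)) \/ (p1 \/ p2)) = max(1, 0.75) = 1
  ~((((((p2 /\ p2) -> p1) -> p1) \/ p2) -> (p2 -> p2)) \/ (p1 \/ p2)): Gödel ¬ of 1 = 0 (operand ≠ 0)
  Gödel value = 0
Łukasiewicz evaluation:
  (p2 /\ p2) = min(0.64, 0.64) = 0.64
  ((p2 /\ p2) -> p1): min(1, 1 − 0.64 + 0.75) = 1
  (((p2 /\ p2) -> p1) -> p1): min(1, 1 − 1 + 0.75) = 0.75
  ((((p2 /\ p2) -> p1) -> p1) \/ p2) = max(0.75, 0.64) = 0.75
  (p2 -> p2): min(1, 1 − 0.64 + 0.64) = 1
  (((((p2 /\ p2) -> p1) -> p1) \/ p2) -> (p2 -> p2)): min(1, 1 − 0.75 + 1) = 1
  (p1 \/ p2) = max(0.75, 0.64) = 0.75
  ((((((p2 /\ p2) -> p1) -> p1) \/ p2) -> (p2 -> p2)) \/ (p1 \/ p2)) = max(1, 0.75) = 1
  ~((((((p2 /\ p2) -> p1) -> p1) \/ p2) -> (p2 -> p2)) \/ (p1 \/ p2)): Łukasiewicz ¬ gives 1 − 1 = 0
  Łukasiewicz value = 0
Difference: 0 − 0 = 0.00

0.00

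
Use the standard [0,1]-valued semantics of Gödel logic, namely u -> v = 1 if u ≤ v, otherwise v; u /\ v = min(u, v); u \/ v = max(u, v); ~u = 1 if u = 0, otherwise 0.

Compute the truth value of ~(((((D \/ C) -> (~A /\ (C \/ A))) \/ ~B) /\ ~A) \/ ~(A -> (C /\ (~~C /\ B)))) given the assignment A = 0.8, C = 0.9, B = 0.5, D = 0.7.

1.00

(D \/ C) = max(0.7, 0.9) = 0.9
~A: Gödel ¬ of 0.8 = 0 (operand ≠ 0)
(C \/ A) = max(0.9, 0.8) = 0.9
(~A /\ (C \/ A)) = min(0, 0.9) = 0
((D \/ C) -> (~A /\ (C \/ A))): 0.9 > 0, so result = 0
~B: Gödel ¬ of 0.5 = 0 (operand ≠ 0)
(((D \/ C) -> (~A /\ (C \/ A))) \/ ~B) = max(0, 0) = 0
~A: Gödel ¬ of 0.8 = 0 (operand ≠ 0)
((((D \/ C) -> (~A /\ (C \/ A))) \/ ~B) /\ ~A) = min(0, 0) = 0
~C: Gödel ¬ of 0.9 = 0 (operand ≠ 0)
~~C: Gödel ¬ of 0 = 1 (operand is 0)
(~~C /\ B) = min(1, 0.5) = 0.5
(C /\ (~~C /\ B)) = min(0.9, 0.5) = 0.5
(A -> (C /\ (~~C /\ B))): 0.8 > 0.5, so result = 0.5
~(A -> (C /\ (~~C /\ B))): Gödel ¬ of 0.5 = 0 (operand ≠ 0)
(((((D \/ C) -> (~A /\ (C \/ A))) \/ ~B) /\ ~A) \/ ~(A -> (C /\ (~~C /\ B)))) = max(0, 0) = 0
~(((((D \/ C) -> (~A /\ (C \/ A))) \/ ~B) /\ ~A) \/ ~(A -> (C /\ (~~C /\ B)))): Gödel ¬ of 0 = 1 (operand is 0)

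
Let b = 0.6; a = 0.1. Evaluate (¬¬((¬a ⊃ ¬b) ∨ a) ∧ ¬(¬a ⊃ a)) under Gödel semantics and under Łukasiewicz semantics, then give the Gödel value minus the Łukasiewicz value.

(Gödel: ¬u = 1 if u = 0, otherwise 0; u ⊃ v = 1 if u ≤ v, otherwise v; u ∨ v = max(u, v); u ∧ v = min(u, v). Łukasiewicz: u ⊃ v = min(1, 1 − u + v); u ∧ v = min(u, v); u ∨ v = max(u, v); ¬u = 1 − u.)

Gödel evaluation:
  ¬a: Gödel ¬ of 0.1 = 0 (operand ≠ 0)
  ¬b: Gödel ¬ of 0.6 = 0 (operand ≠ 0)
  (¬a ⊃ ¬b): 0 ≤ 0, so result = 1
  ((¬a ⊃ ¬b) ∨ a) = max(1, 0.1) = 1
  ¬((¬a ⊃ ¬b) ∨ a): Gödel ¬ of 1 = 0 (operand ≠ 0)
  ¬¬((¬a ⊃ ¬b) ∨ a): Gödel ¬ of 0 = 1 (operand is 0)
  ¬a: Gödel ¬ of 0.1 = 0 (operand ≠ 0)
  (¬a ⊃ a): 0 ≤ 0.1, so result = 1
  ¬(¬a ⊃ a): Gödel ¬ of 1 = 0 (operand ≠ 0)
  (¬¬((¬a ⊃ ¬b) ∨ a) ∧ ¬(¬a ⊃ a)) = min(1, 0) = 0
  Gödel value = 0
Łukasiewicz evaluation:
  ¬a: Łukasiewicz ¬ gives 1 − 0.1 = 0.9
  ¬b: Łukasiewicz ¬ gives 1 − 0.6 = 0.4
  (¬a ⊃ ¬b): min(1, 1 − 0.9 + 0.4) = 0.5
  ((¬a ⊃ ¬b) ∨ a) = max(0.5, 0.1) = 0.5
  ¬((¬a ⊃ ¬b) ∨ a): Łukasiewicz ¬ gives 1 − 0.5 = 0.5
  ¬¬((¬a ⊃ ¬b) ∨ a): Łukasiewicz ¬ gives 1 − 0.5 = 0.5
  ¬a: Łukasiewicz ¬ gives 1 − 0.1 = 0.9
  (¬a ⊃ a): min(1, 1 − 0.9 + 0.1) = 0.2
  ¬(¬a ⊃ a): Łukasiewicz ¬ gives 1 − 0.2 = 0.8
  (¬¬((¬a ⊃ ¬b) ∨ a) ∧ ¬(¬a ⊃ a)) = min(0.5, 0.8) = 0.5
  Łukasiewicz value = 0.5
Difference: 0 − 0.5 = -0.50

-0.50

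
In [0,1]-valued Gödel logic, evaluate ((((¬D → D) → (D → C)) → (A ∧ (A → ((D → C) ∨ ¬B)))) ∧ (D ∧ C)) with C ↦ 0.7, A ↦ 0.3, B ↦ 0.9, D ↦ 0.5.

¬D: Gödel ¬ of 0.5 = 0 (operand ≠ 0)
(¬D → D): 0 ≤ 0.5, so result = 1
(D → C): 0.5 ≤ 0.7, so result = 1
((¬D → D) → (D → C)): 1 ≤ 1, so result = 1
(D → C): 0.5 ≤ 0.7, so result = 1
¬B: Gödel ¬ of 0.9 = 0 (operand ≠ 0)
((D → C) ∨ ¬B) = max(1, 0) = 1
(A → ((D → C) ∨ ¬B)): 0.3 ≤ 1, so result = 1
(A ∧ (A → ((D → C) ∨ ¬B))) = min(0.3, 1) = 0.3
(((¬D → D) → (D → C)) → (A ∧ (A → ((D → C) ∨ ¬B)))): 1 > 0.3, so result = 0.3
(D ∧ C) = min(0.5, 0.7) = 0.5
((((¬D → D) → (D → C)) → (A ∧ (A → ((D → C) ∨ ¬B)))) ∧ (D ∧ C)) = min(0.3, 0.5) = 0.3

0.30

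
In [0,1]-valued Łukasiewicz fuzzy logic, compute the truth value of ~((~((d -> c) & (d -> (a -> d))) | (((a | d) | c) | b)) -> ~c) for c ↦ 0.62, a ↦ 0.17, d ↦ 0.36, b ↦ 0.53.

0.24

(d -> c): min(1, 1 − 0.36 + 0.62) = 1
(a -> d): min(1, 1 − 0.17 + 0.36) = 1
(d -> (a -> d)): min(1, 1 − 0.36 + 1) = 1
((d -> c) & (d -> (a -> d))) = min(1, 1) = 1
~((d -> c) & (d -> (a -> d))): Łukasiewicz ¬ gives 1 − 1 = 0
(a | d) = max(0.17, 0.36) = 0.36
((a | d) | c) = max(0.36, 0.62) = 0.62
(((a | d) | c) | b) = max(0.62, 0.53) = 0.62
(~((d -> c) & (d -> (a -> d))) | (((a | d) | c) | b)) = max(0, 0.62) = 0.62
~c: Łukasiewicz ¬ gives 1 − 0.62 = 0.38
((~((d -> c) & (d -> (a -> d))) | (((a | d) | c) | b)) -> ~c): min(1, 1 − 0.62 + 0.38) = 0.76
~((~((d -> c) & (d -> (a -> d))) | (((a | d) | c) | b)) -> ~c): Łukasiewicz ¬ gives 1 − 0.76 = 0.24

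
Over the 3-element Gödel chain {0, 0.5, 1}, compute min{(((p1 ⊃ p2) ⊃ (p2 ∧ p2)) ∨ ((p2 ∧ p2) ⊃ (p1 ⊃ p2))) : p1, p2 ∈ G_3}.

1.00

Every assignment gives 1. For instance at p1 = 0, p2 = 0:
  (p1 ⊃ p2): 0 ≤ 0, so result = 1
  (p2 ∧ p2) = min(0, 0) = 0
  ((p1 ⊃ p2) ⊃ (p2 ∧ p2)): 1 > 0, so result = 0
  (p2 ∧ p2) = min(0, 0) = 0
  (p1 ⊃ p2): 0 ≤ 0, so result = 1
  ((p2 ∧ p2) ⊃ (p1 ⊃ p2)): 0 ≤ 1, so result = 1
  (((p1 ⊃ p2) ⊃ (p2 ∧ p2)) ∨ ((p2 ∧ p2) ⊃ (p1 ⊃ p2))) = max(0, 1) = 1
All 9 assignments give value 1 — the formula is a G_3-tautology.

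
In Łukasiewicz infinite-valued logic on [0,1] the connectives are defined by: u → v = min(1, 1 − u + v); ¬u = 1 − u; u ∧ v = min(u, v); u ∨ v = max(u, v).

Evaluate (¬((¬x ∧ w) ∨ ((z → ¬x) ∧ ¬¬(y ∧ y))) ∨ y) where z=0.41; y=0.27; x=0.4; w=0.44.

¬x: Łukasiewicz ¬ gives 1 − 0.4 = 0.6
(¬x ∧ w) = min(0.6, 0.44) = 0.44
¬x: Łukasiewicz ¬ gives 1 − 0.4 = 0.6
(z → ¬x): min(1, 1 − 0.41 + 0.6) = 1
(y ∧ y) = min(0.27, 0.27) = 0.27
¬(y ∧ y): Łukasiewicz ¬ gives 1 − 0.27 = 0.73
¬¬(y ∧ y): Łukasiewicz ¬ gives 1 − 0.73 = 0.27
((z → ¬x) ∧ ¬¬(y ∧ y)) = min(1, 0.27) = 0.27
((¬x ∧ w) ∨ ((z → ¬x) ∧ ¬¬(y ∧ y))) = max(0.44, 0.27) = 0.44
¬((¬x ∧ w) ∨ ((z → ¬x) ∧ ¬¬(y ∧ y))): Łukasiewicz ¬ gives 1 − 0.44 = 0.56
(¬((¬x ∧ w) ∨ ((z → ¬x) ∧ ¬¬(y ∧ y))) ∨ y) = max(0.56, 0.27) = 0.56

0.56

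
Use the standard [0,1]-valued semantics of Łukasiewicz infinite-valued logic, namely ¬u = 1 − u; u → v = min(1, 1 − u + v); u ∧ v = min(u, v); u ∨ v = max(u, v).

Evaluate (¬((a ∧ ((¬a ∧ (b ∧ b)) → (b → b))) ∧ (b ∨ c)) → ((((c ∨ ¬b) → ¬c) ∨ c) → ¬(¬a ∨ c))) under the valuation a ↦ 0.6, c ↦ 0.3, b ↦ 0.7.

1.00

¬a: Łukasiewicz ¬ gives 1 − 0.6 = 0.4
(b ∧ b) = min(0.7, 0.7) = 0.7
(¬a ∧ (b ∧ b)) = min(0.4, 0.7) = 0.4
(b → b): min(1, 1 − 0.7 + 0.7) = 1
((¬a ∧ (b ∧ b)) → (b → b)): min(1, 1 − 0.4 + 1) = 1
(a ∧ ((¬a ∧ (b ∧ b)) → (b → b))) = min(0.6, 1) = 0.6
(b ∨ c) = max(0.7, 0.3) = 0.7
((a ∧ ((¬a ∧ (b ∧ b)) → (b → b))) ∧ (b ∨ c)) = min(0.6, 0.7) = 0.6
¬((a ∧ ((¬a ∧ (b ∧ b)) → (b → b))) ∧ (b ∨ c)): Łukasiewicz ¬ gives 1 − 0.6 = 0.4
¬b: Łukasiewicz ¬ gives 1 − 0.7 = 0.3
(c ∨ ¬b) = max(0.3, 0.3) = 0.3
¬c: Łukasiewicz ¬ gives 1 − 0.3 = 0.7
((c ∨ ¬b) → ¬c): min(1, 1 − 0.3 + 0.7) = 1
(((c ∨ ¬b) → ¬c) ∨ c) = max(1, 0.3) = 1
¬a: Łukasiewicz ¬ gives 1 − 0.6 = 0.4
(¬a ∨ c) = max(0.4, 0.3) = 0.4
¬(¬a ∨ c): Łukasiewicz ¬ gives 1 − 0.4 = 0.6
((((c ∨ ¬b) → ¬c) ∨ c) → ¬(¬a ∨ c)): min(1, 1 − 1 + 0.6) = 0.6
(¬((a ∧ ((¬a ∧ (b ∧ b)) → (b → b))) ∧ (b ∨ c)) → ((((c ∨ ¬b) → ¬c) ∨ c) → ¬(¬a ∨ c))): min(1, 1 − 0.4 + 0.6) = 1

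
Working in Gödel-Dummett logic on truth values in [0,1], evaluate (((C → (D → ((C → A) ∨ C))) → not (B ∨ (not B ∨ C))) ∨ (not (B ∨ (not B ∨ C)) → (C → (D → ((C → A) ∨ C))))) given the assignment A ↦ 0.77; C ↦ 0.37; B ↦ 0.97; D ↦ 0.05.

(C → A): 0.37 ≤ 0.77, so result = 1
((C → A) ∨ C) = max(1, 0.37) = 1
(D → ((C → A) ∨ C)): 0.05 ≤ 1, so result = 1
(C → (D → ((C → A) ∨ C))): 0.37 ≤ 1, so result = 1
not B: Gödel ¬ of 0.97 = 0 (operand ≠ 0)
(not B ∨ C) = max(0, 0.37) = 0.37
(B ∨ (not B ∨ C)) = max(0.97, 0.37) = 0.97
not (B ∨ (not B ∨ C)): Gödel ¬ of 0.97 = 0 (operand ≠ 0)
((C → (D → ((C → A) ∨ C))) → not (B ∨ (not B ∨ C))): 1 > 0, so result = 0
not B: Gödel ¬ of 0.97 = 0 (operand ≠ 0)
(not B ∨ C) = max(0, 0.37) = 0.37
(B ∨ (not B ∨ C)) = max(0.97, 0.37) = 0.97
not (B ∨ (not B ∨ C)): Gödel ¬ of 0.97 = 0 (operand ≠ 0)
(C → A): 0.37 ≤ 0.77, so result = 1
((C → A) ∨ C) = max(1, 0.37) = 1
(D → ((C → A) ∨ C)): 0.05 ≤ 1, so result = 1
(C → (D → ((C → A) ∨ C))): 0.37 ≤ 1, so result = 1
(not (B ∨ (not B ∨ C)) → (C → (D → ((C → A) ∨ C)))): 0 ≤ 1, so result = 1
(((C → (D → ((C → A) ∨ C))) → not (B ∨ (not B ∨ C))) ∨ (not (B ∨ (not B ∨ C)) → (C → (D → ((C → A) ∨ C))))) = max(0, 1) = 1

1.00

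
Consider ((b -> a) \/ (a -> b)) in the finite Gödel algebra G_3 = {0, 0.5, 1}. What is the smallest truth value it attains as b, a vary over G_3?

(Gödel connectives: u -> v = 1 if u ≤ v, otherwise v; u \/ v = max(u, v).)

1.00

Every assignment gives 1. For instance at b = 0, a = 0:
  (b -> a): 0 ≤ 0, so result = 1
  (a -> b): 0 ≤ 0, so result = 1
  ((b -> a) \/ (a -> b)) = max(1, 1) = 1
All 9 assignments give value 1 — the formula is a G_3-tautology.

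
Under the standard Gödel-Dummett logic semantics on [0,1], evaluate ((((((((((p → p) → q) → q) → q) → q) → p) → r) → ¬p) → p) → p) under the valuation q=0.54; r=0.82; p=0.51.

0.51

(p → p): 0.51 ≤ 0.51, so result = 1
((p → p) → q): 1 > 0.54, so result = 0.54
(((p → p) → q) → q): 0.54 ≤ 0.54, so result = 1
((((p → p) → q) → q) → q): 1 > 0.54, so result = 0.54
(((((p → p) → q) → q) → q) → q): 0.54 ≤ 0.54, so result = 1
((((((p → p) → q) → q) → q) → q) → p): 1 > 0.51, so result = 0.51
(((((((p → p) → q) → q) → q) → q) → p) → r): 0.51 ≤ 0.82, so result = 1
¬p: Gödel ¬ of 0.51 = 0 (operand ≠ 0)
((((((((p → p) → q) → q) → q) → q) → p) → r) → ¬p): 1 > 0, so result = 0
(((((((((p → p) → q) → q) → q) → q) → p) → r) → ¬p) → p): 0 ≤ 0.51, so result = 1
((((((((((p → p) → q) → q) → q) → q) → p) → r) → ¬p) → p) → p): 1 > 0.51, so result = 0.51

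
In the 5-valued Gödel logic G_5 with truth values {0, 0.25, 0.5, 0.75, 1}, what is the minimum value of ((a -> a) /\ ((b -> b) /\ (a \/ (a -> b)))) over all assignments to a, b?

The minimum is attained at a = 0.25, b = 0:
  (a -> a): 0.25 ≤ 0.25, so result = 1
  (b -> b): 0 ≤ 0, so result = 1
  (a -> b): 0.25 > 0, so result = 0
  (a \/ (a -> b)) = max(0.25, 0) = 0.25
  ((b -> b) /\ (a \/ (a -> b))) = min(1, 0.25) = 0.25
  ((a -> a) /\ ((b -> b) /\ (a \/ (a -> b)))) = min(1, 0.25) = 0.25
Checking all 25 assignments confirms none give a value below 0.25.

0.25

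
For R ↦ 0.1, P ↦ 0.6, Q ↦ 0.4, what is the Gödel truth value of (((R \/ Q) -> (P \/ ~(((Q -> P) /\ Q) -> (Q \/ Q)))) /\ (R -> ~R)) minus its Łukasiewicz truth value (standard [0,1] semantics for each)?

-1.00

Gödel evaluation:
  (R \/ Q) = max(0.1, 0.4) = 0.4
  (Q -> P): 0.4 ≤ 0.6, so result = 1
  ((Q -> P) /\ Q) = min(1, 0.4) = 0.4
  (Q \/ Q) = max(0.4, 0.4) = 0.4
  (((Q -> P) /\ Q) -> (Q \/ Q)): 0.4 ≤ 0.4, so result = 1
  ~(((Q -> P) /\ Q) -> (Q \/ Q)): Gödel ¬ of 1 = 0 (operand ≠ 0)
  (P \/ ~(((Q -> P) /\ Q) -> (Q \/ Q))) = max(0.6, 0) = 0.6
  ((R \/ Q) -> (P \/ ~(((Q -> P) /\ Q) -> (Q \/ Q)))): 0.4 ≤ 0.6, so result = 1
  ~R: Gödel ¬ of 0.1 = 0 (operand ≠ 0)
  (R -> ~R): 0.1 > 0, so result = 0
  (((R \/ Q) -> (P \/ ~(((Q -> P) /\ Q) -> (Q \/ Q)))) /\ (R -> ~R)) = min(1, 0) = 0
  Gödel value = 0
Łukasiewicz evaluation:
  (R \/ Q) = max(0.1, 0.4) = 0.4
  (Q -> P): min(1, 1 − 0.4 + 0.6) = 1
  ((Q -> P) /\ Q) = min(1, 0.4) = 0.4
  (Q \/ Q) = max(0.4, 0.4) = 0.4
  (((Q -> P) /\ Q) -> (Q \/ Q)): min(1, 1 − 0.4 + 0.4) = 1
  ~(((Q -> P) /\ Q) -> (Q \/ Q)): Łukasiewicz ¬ gives 1 − 1 = 0
  (P \/ ~(((Q -> P) /\ Q) -> (Q \/ Q))) = max(0.6, 0) = 0.6
  ((R \/ Q) -> (P \/ ~(((Q -> P) /\ Q) -> (Q \/ Q)))): min(1, 1 − 0.4 + 0.6) = 1
  ~R: Łukasiewicz ¬ gives 1 − 0.1 = 0.9
  (R -> ~R): min(1, 1 − 0.1 + 0.9) = 1
  (((R \/ Q) -> (P \/ ~(((Q -> P) /\ Q) -> (Q \/ Q)))) /\ (R -> ~R)) = min(1, 1) = 1
  Łukasiewicz value = 1
Difference: 0 − 1 = -1.00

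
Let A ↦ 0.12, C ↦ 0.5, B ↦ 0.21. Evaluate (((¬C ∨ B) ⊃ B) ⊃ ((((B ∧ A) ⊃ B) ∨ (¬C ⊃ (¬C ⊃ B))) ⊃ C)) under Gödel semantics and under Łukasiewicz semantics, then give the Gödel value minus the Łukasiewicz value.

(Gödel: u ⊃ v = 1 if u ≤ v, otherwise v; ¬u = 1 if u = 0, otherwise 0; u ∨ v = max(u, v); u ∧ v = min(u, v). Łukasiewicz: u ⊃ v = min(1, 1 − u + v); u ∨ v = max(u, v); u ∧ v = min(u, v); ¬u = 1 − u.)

-0.29

Gödel evaluation:
  ¬C: Gödel ¬ of 0.5 = 0 (operand ≠ 0)
  (¬C ∨ B) = max(0, 0.21) = 0.21
  ((¬C ∨ B) ⊃ B): 0.21 ≤ 0.21, so result = 1
  (B ∧ A) = min(0.21, 0.12) = 0.12
  ((B ∧ A) ⊃ B): 0.12 ≤ 0.21, so result = 1
  ¬C: Gödel ¬ of 0.5 = 0 (operand ≠ 0)
  ¬C: Gödel ¬ of 0.5 = 0 (operand ≠ 0)
  (¬C ⊃ B): 0 ≤ 0.21, so result = 1
  (¬C ⊃ (¬C ⊃ B)): 0 ≤ 1, so result = 1
  (((B ∧ A) ⊃ B) ∨ (¬C ⊃ (¬C ⊃ B))) = max(1, 1) = 1
  ((((B ∧ A) ⊃ B) ∨ (¬C ⊃ (¬C ⊃ B))) ⊃ C): 1 > 0.5, so result = 0.5
  (((¬C ∨ B) ⊃ B) ⊃ ((((B ∧ A) ⊃ B) ∨ (¬C ⊃ (¬C ⊃ B))) ⊃ C)): 1 > 0.5, so result = 0.5
  Gödel value = 0.5
Łukasiewicz evaluation:
  ¬C: Łukasiewicz ¬ gives 1 − 0.5 = 0.5
  (¬C ∨ B) = max(0.5, 0.21) = 0.5
  ((¬C ∨ B) ⊃ B): min(1, 1 − 0.5 + 0.21) = 0.71
  (B ∧ A) = min(0.21, 0.12) = 0.12
  ((B ∧ A) ⊃ B): min(1, 1 − 0.12 + 0.21) = 1
  ¬C: Łukasiewicz ¬ gives 1 − 0.5 = 0.5
  ¬C: Łukasiewicz ¬ gives 1 − 0.5 = 0.5
  (¬C ⊃ B): min(1, 1 − 0.5 + 0.21) = 0.71
  (¬C ⊃ (¬C ⊃ B)): min(1, 1 − 0.5 + 0.71) = 1
  (((B ∧ A) ⊃ B) ∨ (¬C ⊃ (¬C ⊃ B))) = max(1, 1) = 1
  ((((B ∧ A) ⊃ B) ∨ (¬C ⊃ (¬C ⊃ B))) ⊃ C): min(1, 1 − 1 + 0.5) = 0.5
  (((¬C ∨ B) ⊃ B) ⊃ ((((B ∧ A) ⊃ B) ∨ (¬C ⊃ (¬C ⊃ B))) ⊃ C)): min(1, 1 − 0.71 + 0.5) = 0.79
  Łukasiewicz value = 0.79
Difference: 0.5 − 0.79 = -0.29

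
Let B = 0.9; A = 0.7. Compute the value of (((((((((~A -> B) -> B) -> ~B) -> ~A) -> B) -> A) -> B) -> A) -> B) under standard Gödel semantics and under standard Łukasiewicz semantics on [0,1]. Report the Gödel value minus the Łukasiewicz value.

Gödel evaluation:
  ~A: Gödel ¬ of 0.7 = 0 (operand ≠ 0)
  (~A -> B): 0 ≤ 0.9, so result = 1
  ((~A -> B) -> B): 1 > 0.9, so result = 0.9
  ~B: Gödel ¬ of 0.9 = 0 (operand ≠ 0)
  (((~A -> B) -> B) -> ~B): 0.9 > 0, so result = 0
  ~A: Gödel ¬ of 0.7 = 0 (operand ≠ 0)
  ((((~A -> B) -> B) -> ~B) -> ~A): 0 ≤ 0, so result = 1
  (((((~A -> B) -> B) -> ~B) -> ~A) -> B): 1 > 0.9, so result = 0.9
  ((((((~A -> B) -> B) -> ~B) -> ~A) -> B) -> A): 0.9 > 0.7, so result = 0.7
  (((((((~A -> B) -> B) -> ~B) -> ~A) -> B) -> A) -> B): 0.7 ≤ 0.9, so result = 1
  ((((((((~A -> B) -> B) -> ~B) -> ~A) -> B) -> A) -> B) -> A): 1 > 0.7, so result = 0.7
  (((((((((~A -> B) -> B) -> ~B) -> ~A) -> B) -> A) -> B) -> A) -> B): 0.7 ≤ 0.9, so result = 1
  Gödel value = 1
Łukasiewicz evaluation:
  ~A: Łukasiewicz ¬ gives 1 − 0.7 = 0.3
  (~A -> B): min(1, 1 − 0.3 + 0.9) = 1
  ((~A -> B) -> B): min(1, 1 − 1 + 0.9) = 0.9
  ~B: Łukasiewicz ¬ gives 1 − 0.9 = 0.1
  (((~A -> B) -> B) -> ~B): min(1, 1 − 0.9 + 0.1) = 0.2
  ~A: Łukasiewicz ¬ gives 1 − 0.7 = 0.3
  ((((~A -> B) -> B) -> ~B) -> ~A): min(1, 1 − 0.2 + 0.3) = 1
  (((((~A -> B) -> B) -> ~B) -> ~A) -> B): min(1, 1 − 1 + 0.9) = 0.9
  ((((((~A -> B) -> B) -> ~B) -> ~A) -> B) -> A): min(1, 1 − 0.9 + 0.7) = 0.8
  (((((((~A -> B) -> B) -> ~B) -> ~A) -> B) -> A) -> B): min(1, 1 − 0.8 + 0.9) = 1
  ((((((((~A -> B) -> B) -> ~B) -> ~A) -> B) -> A) -> B) -> A): min(1, 1 − 1 + 0.7) = 0.7
  (((((((((~A -> B) -> B) -> ~B) -> ~A) -> B) -> A) -> B) -> A) -> B): min(1, 1 − 0.7 + 0.9) = 1
  Łukasiewicz value = 1
Difference: 1 − 1 = 0.00

0.00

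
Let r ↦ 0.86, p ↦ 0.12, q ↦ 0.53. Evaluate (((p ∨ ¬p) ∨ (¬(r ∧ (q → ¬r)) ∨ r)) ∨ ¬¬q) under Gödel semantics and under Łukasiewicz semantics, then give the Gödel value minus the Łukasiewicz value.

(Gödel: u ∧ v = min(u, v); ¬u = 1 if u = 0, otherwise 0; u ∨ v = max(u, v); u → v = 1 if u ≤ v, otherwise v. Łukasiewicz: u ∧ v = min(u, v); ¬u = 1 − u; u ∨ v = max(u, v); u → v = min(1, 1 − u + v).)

Gödel evaluation:
  ¬p: Gödel ¬ of 0.12 = 0 (operand ≠ 0)
  (p ∨ ¬p) = max(0.12, 0) = 0.12
  ¬r: Gödel ¬ of 0.86 = 0 (operand ≠ 0)
  (q → ¬r): 0.53 > 0, so result = 0
  (r ∧ (q → ¬r)) = min(0.86, 0) = 0
  ¬(r ∧ (q → ¬r)): Gödel ¬ of 0 = 1 (operand is 0)
  (¬(r ∧ (q → ¬r)) ∨ r) = max(1, 0.86) = 1
  ((p ∨ ¬p) ∨ (¬(r ∧ (q → ¬r)) ∨ r)) = max(0.12, 1) = 1
  ¬q: Gödel ¬ of 0.53 = 0 (operand ≠ 0)
  ¬¬q: Gödel ¬ of 0 = 1 (operand is 0)
  (((p ∨ ¬p) ∨ (¬(r ∧ (q → ¬r)) ∨ r)) ∨ ¬¬q) = max(1, 1) = 1
  Gödel value = 1
Łukasiewicz evaluation:
  ¬p: Łukasiewicz ¬ gives 1 − 0.12 = 0.88
  (p ∨ ¬p) = max(0.12, 0.88) = 0.88
  ¬r: Łukasiewicz ¬ gives 1 − 0.86 = 0.14
  (q → ¬r): min(1, 1 − 0.53 + 0.14) = 0.61
  (r ∧ (q → ¬r)) = min(0.86, 0.61) = 0.61
  ¬(r ∧ (q → ¬r)): Łukasiewicz ¬ gives 1 − 0.61 = 0.39
  (¬(r ∧ (q → ¬r)) ∨ r) = max(0.39, 0.86) = 0.86
  ((p ∨ ¬p) ∨ (¬(r ∧ (q → ¬r)) ∨ r)) = max(0.88, 0.86) = 0.88
  ¬q: Łukasiewicz ¬ gives 1 − 0.53 = 0.47
  ¬¬q: Łukasiewicz ¬ gives 1 − 0.47 = 0.53
  (((p ∨ ¬p) ∨ (¬(r ∧ (q → ¬r)) ∨ r)) ∨ ¬¬q) = max(0.88, 0.53) = 0.88
  Łukasiewicz value = 0.88
Difference: 1 − 0.88 = 0.12

0.12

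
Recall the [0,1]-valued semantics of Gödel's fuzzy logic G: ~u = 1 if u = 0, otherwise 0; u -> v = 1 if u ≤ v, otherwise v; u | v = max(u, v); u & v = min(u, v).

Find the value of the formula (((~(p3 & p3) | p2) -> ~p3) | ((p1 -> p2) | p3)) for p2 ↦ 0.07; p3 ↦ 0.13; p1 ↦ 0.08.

(p3 & p3) = min(0.13, 0.13) = 0.13
~(p3 & p3): Gödel ¬ of 0.13 = 0 (operand ≠ 0)
(~(p3 & p3) | p2) = max(0, 0.07) = 0.07
~p3: Gödel ¬ of 0.13 = 0 (operand ≠ 0)
((~(p3 & p3) | p2) -> ~p3): 0.07 > 0, so result = 0
(p1 -> p2): 0.08 > 0.07, so result = 0.07
((p1 -> p2) | p3) = max(0.07, 0.13) = 0.13
(((~(p3 & p3) | p2) -> ~p3) | ((p1 -> p2) | p3)) = max(0, 0.13) = 0.13

0.13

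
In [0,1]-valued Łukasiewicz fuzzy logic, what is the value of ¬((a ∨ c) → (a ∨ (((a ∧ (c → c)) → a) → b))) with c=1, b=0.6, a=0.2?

(a ∨ c) = max(0.2, 1) = 1
(c → c): min(1, 1 − 1 + 1) = 1
(a ∧ (c → c)) = min(0.2, 1) = 0.2
((a ∧ (c → c)) → a): min(1, 1 − 0.2 + 0.2) = 1
(((a ∧ (c → c)) → a) → b): min(1, 1 − 1 + 0.6) = 0.6
(a ∨ (((a ∧ (c → c)) → a) → b)) = max(0.2, 0.6) = 0.6
((a ∨ c) → (a ∨ (((a ∧ (c → c)) → a) → b))): min(1, 1 − 1 + 0.6) = 0.6
¬((a ∨ c) → (a ∨ (((a ∧ (c → c)) → a) → b))): Łukasiewicz ¬ gives 1 − 0.6 = 0.4

0.40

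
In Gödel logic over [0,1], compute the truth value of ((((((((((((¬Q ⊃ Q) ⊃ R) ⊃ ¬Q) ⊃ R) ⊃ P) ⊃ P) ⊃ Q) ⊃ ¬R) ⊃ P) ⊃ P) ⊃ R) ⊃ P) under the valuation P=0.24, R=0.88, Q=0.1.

¬Q: Gödel ¬ of 0.1 = 0 (operand ≠ 0)
(¬Q ⊃ Q): 0 ≤ 0.1, so result = 1
((¬Q ⊃ Q) ⊃ R): 1 > 0.88, so result = 0.88
¬Q: Gödel ¬ of 0.1 = 0 (operand ≠ 0)
(((¬Q ⊃ Q) ⊃ R) ⊃ ¬Q): 0.88 > 0, so result = 0
((((¬Q ⊃ Q) ⊃ R) ⊃ ¬Q) ⊃ R): 0 ≤ 0.88, so result = 1
(((((¬Q ⊃ Q) ⊃ R) ⊃ ¬Q) ⊃ R) ⊃ P): 1 > 0.24, so result = 0.24
((((((¬Q ⊃ Q) ⊃ R) ⊃ ¬Q) ⊃ R) ⊃ P) ⊃ P): 0.24 ≤ 0.24, so result = 1
(((((((¬Q ⊃ Q) ⊃ R) ⊃ ¬Q) ⊃ R) ⊃ P) ⊃ P) ⊃ Q): 1 > 0.1, so result = 0.1
¬R: Gödel ¬ of 0.88 = 0 (operand ≠ 0)
((((((((¬Q ⊃ Q) ⊃ R) ⊃ ¬Q) ⊃ R) ⊃ P) ⊃ P) ⊃ Q) ⊃ ¬R): 0.1 > 0, so result = 0
(((((((((¬Q ⊃ Q) ⊃ R) ⊃ ¬Q) ⊃ R) ⊃ P) ⊃ P) ⊃ Q) ⊃ ¬R) ⊃ P): 0 ≤ 0.24, so result = 1
((((((((((¬Q ⊃ Q) ⊃ R) ⊃ ¬Q) ⊃ R) ⊃ P) ⊃ P) ⊃ Q) ⊃ ¬R) ⊃ P) ⊃ P): 1 > 0.24, so result = 0.24
(((((((((((¬Q ⊃ Q) ⊃ R) ⊃ ¬Q) ⊃ R) ⊃ P) ⊃ P) ⊃ Q) ⊃ ¬R) ⊃ P) ⊃ P) ⊃ R): 0.24 ≤ 0.88, so result = 1
((((((((((((¬Q ⊃ Q) ⊃ R) ⊃ ¬Q) ⊃ R) ⊃ P) ⊃ P) ⊃ Q) ⊃ ¬R) ⊃ P) ⊃ P) ⊃ R) ⊃ P): 1 > 0.24, so result = 0.24

0.24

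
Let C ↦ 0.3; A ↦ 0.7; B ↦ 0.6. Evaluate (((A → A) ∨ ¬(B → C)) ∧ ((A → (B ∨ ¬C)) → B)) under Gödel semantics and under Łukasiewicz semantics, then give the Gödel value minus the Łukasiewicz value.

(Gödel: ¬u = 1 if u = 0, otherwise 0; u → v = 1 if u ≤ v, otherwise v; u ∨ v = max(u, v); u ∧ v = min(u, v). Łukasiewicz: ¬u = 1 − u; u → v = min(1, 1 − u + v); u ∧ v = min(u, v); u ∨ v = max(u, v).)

0.40

Gödel evaluation:
  (A → A): 0.7 ≤ 0.7, so result = 1
  (B → C): 0.6 > 0.3, so result = 0.3
  ¬(B → C): Gödel ¬ of 0.3 = 0 (operand ≠ 0)
  ((A → A) ∨ ¬(B → C)) = max(1, 0) = 1
  ¬C: Gödel ¬ of 0.3 = 0 (operand ≠ 0)
  (B ∨ ¬C) = max(0.6, 0) = 0.6
  (A → (B ∨ ¬C)): 0.7 > 0.6, so result = 0.6
  ((A → (B ∨ ¬C)) → B): 0.6 ≤ 0.6, so result = 1
  (((A → A) ∨ ¬(B → C)) ∧ ((A → (B ∨ ¬C)) → B)) = min(1, 1) = 1
  Gödel value = 1
Łukasiewicz evaluation:
  (A → A): min(1, 1 − 0.7 + 0.7) = 1
  (B → C): min(1, 1 − 0.6 + 0.3) = 0.7
  ¬(B → C): Łukasiewicz ¬ gives 1 − 0.7 = 0.3
  ((A → A) ∨ ¬(B → C)) = max(1, 0.3) = 1
  ¬C: Łukasiewicz ¬ gives 1 − 0.3 = 0.7
  (B ∨ ¬C) = max(0.6, 0.7) = 0.7
  (A → (B ∨ ¬C)): min(1, 1 − 0.7 + 0.7) = 1
  ((A → (B ∨ ¬C)) → B): min(1, 1 − 1 + 0.6) = 0.6
  (((A → A) ∨ ¬(B → C)) ∧ ((A → (B ∨ ¬C)) → B)) = min(1, 0.6) = 0.6
  Łukasiewicz value = 0.6
Difference: 1 − 0.6 = 0.40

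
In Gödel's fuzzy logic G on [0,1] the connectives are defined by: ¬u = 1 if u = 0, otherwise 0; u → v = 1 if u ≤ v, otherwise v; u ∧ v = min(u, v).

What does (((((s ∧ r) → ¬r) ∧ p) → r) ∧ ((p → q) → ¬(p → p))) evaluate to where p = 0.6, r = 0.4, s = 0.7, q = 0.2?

0.00

(s ∧ r) = min(0.7, 0.4) = 0.4
¬r: Gödel ¬ of 0.4 = 0 (operand ≠ 0)
((s ∧ r) → ¬r): 0.4 > 0, so result = 0
(((s ∧ r) → ¬r) ∧ p) = min(0, 0.6) = 0
((((s ∧ r) → ¬r) ∧ p) → r): 0 ≤ 0.4, so result = 1
(p → q): 0.6 > 0.2, so result = 0.2
(p → p): 0.6 ≤ 0.6, so result = 1
¬(p → p): Gödel ¬ of 1 = 0 (operand ≠ 0)
((p → q) → ¬(p → p)): 0.2 > 0, so result = 0
(((((s ∧ r) → ¬r) ∧ p) → r) ∧ ((p → q) → ¬(p → p))) = min(1, 0) = 0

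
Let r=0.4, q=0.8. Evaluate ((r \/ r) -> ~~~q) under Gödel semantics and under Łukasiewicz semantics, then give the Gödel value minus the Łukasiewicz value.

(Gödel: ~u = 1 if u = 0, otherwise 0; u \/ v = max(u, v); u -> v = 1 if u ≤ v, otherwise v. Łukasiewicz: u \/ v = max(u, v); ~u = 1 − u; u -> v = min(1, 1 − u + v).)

Gödel evaluation:
  (r \/ r) = max(0.4, 0.4) = 0.4
  ~q: Gödel ¬ of 0.8 = 0 (operand ≠ 0)
  ~~q: Gödel ¬ of 0 = 1 (operand is 0)
  ~~~q: Gödel ¬ of 1 = 0 (operand ≠ 0)
  ((r \/ r) -> ~~~q): 0.4 > 0, so result = 0
  Gödel value = 0
Łukasiewicz evaluation:
  (r \/ r) = max(0.4, 0.4) = 0.4
  ~q: Łukasiewicz ¬ gives 1 − 0.8 = 0.2
  ~~q: Łukasiewicz ¬ gives 1 − 0.2 = 0.8
  ~~~q: Łukasiewicz ¬ gives 1 − 0.8 = 0.2
  ((r \/ r) -> ~~~q): min(1, 1 − 0.4 + 0.2) = 0.8
  Łukasiewicz value = 0.8
Difference: 0 − 0.8 = -0.80

-0.80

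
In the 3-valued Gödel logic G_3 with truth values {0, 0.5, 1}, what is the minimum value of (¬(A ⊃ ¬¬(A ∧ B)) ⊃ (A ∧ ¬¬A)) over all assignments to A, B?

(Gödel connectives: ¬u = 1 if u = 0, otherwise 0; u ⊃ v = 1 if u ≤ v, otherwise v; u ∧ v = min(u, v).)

The minimum is attained at A = 0.5, B = 0:
  (A ∧ B) = min(0.5, 0) = 0
  ¬(A ∧ B): Gödel ¬ of 0 = 1 (operand is 0)
  ¬¬(A ∧ B): Gödel ¬ of 1 = 0 (operand ≠ 0)
  (A ⊃ ¬¬(A ∧ B)): 0.5 > 0, so result = 0
  ¬(A ⊃ ¬¬(A ∧ B)): Gödel ¬ of 0 = 1 (operand is 0)
  ¬A: Gödel ¬ of 0.5 = 0 (operand ≠ 0)
  ¬¬A: Gödel ¬ of 0 = 1 (operand is 0)
  (A ∧ ¬¬A) = min(0.5, 1) = 0.5
  (¬(A ⊃ ¬¬(A ∧ B)) ⊃ (A ∧ ¬¬A)): 1 > 0.5, so result = 0.5
Checking all 9 assignments confirms none give a value below 0.50.

0.50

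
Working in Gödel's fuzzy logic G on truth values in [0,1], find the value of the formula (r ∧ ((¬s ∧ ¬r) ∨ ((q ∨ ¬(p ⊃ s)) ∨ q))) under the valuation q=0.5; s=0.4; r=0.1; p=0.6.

¬s: Gödel ¬ of 0.4 = 0 (operand ≠ 0)
¬r: Gödel ¬ of 0.1 = 0 (operand ≠ 0)
(¬s ∧ ¬r) = min(0, 0) = 0
(p ⊃ s): 0.6 > 0.4, so result = 0.4
¬(p ⊃ s): Gödel ¬ of 0.4 = 0 (operand ≠ 0)
(q ∨ ¬(p ⊃ s)) = max(0.5, 0) = 0.5
((q ∨ ¬(p ⊃ s)) ∨ q) = max(0.5, 0.5) = 0.5
((¬s ∧ ¬r) ∨ ((q ∨ ¬(p ⊃ s)) ∨ q)) = max(0, 0.5) = 0.5
(r ∧ ((¬s ∧ ¬r) ∨ ((q ∨ ¬(p ⊃ s)) ∨ q))) = min(0.1, 0.5) = 0.1

0.10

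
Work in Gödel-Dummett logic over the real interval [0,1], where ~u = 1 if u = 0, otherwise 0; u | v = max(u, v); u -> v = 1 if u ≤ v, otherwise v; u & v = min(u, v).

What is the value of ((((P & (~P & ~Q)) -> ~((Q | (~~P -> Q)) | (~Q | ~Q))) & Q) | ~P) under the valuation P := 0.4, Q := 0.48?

~P: Gödel ¬ of 0.4 = 0 (operand ≠ 0)
~Q: Gödel ¬ of 0.48 = 0 (operand ≠ 0)
(~P & ~Q) = min(0, 0) = 0
(P & (~P & ~Q)) = min(0.4, 0) = 0
~P: Gödel ¬ of 0.4 = 0 (operand ≠ 0)
~~P: Gödel ¬ of 0 = 1 (operand is 0)
(~~P -> Q): 1 > 0.48, so result = 0.48
(Q | (~~P -> Q)) = max(0.48, 0.48) = 0.48
~Q: Gödel ¬ of 0.48 = 0 (operand ≠ 0)
~Q: Gödel ¬ of 0.48 = 0 (operand ≠ 0)
(~Q | ~Q) = max(0, 0) = 0
((Q | (~~P -> Q)) | (~Q | ~Q)) = max(0.48, 0) = 0.48
~((Q | (~~P -> Q)) | (~Q | ~Q)): Gödel ¬ of 0.48 = 0 (operand ≠ 0)
((P & (~P & ~Q)) -> ~((Q | (~~P -> Q)) | (~Q | ~Q))): 0 ≤ 0, so result = 1
(((P & (~P & ~Q)) -> ~((Q | (~~P -> Q)) | (~Q | ~Q))) & Q) = min(1, 0.48) = 0.48
~P: Gödel ¬ of 0.4 = 0 (operand ≠ 0)
((((P & (~P & ~Q)) -> ~((Q | (~~P -> Q)) | (~Q | ~Q))) & Q) | ~P) = max(0.48, 0) = 0.48

0.48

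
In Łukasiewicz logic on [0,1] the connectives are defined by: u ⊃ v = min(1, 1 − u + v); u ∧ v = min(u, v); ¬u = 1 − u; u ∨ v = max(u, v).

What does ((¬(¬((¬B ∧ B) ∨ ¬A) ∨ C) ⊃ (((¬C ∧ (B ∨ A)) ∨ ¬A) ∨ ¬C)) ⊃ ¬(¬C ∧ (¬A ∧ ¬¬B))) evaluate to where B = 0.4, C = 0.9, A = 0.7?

¬B: Łukasiewicz ¬ gives 1 − 0.4 = 0.6
(¬B ∧ B) = min(0.6, 0.4) = 0.4
¬A: Łukasiewicz ¬ gives 1 − 0.7 = 0.3
((¬B ∧ B) ∨ ¬A) = max(0.4, 0.3) = 0.4
¬((¬B ∧ B) ∨ ¬A): Łukasiewicz ¬ gives 1 − 0.4 = 0.6
(¬((¬B ∧ B) ∨ ¬A) ∨ C) = max(0.6, 0.9) = 0.9
¬(¬((¬B ∧ B) ∨ ¬A) ∨ C): Łukasiewicz ¬ gives 1 − 0.9 = 0.1
¬C: Łukasiewicz ¬ gives 1 − 0.9 = 0.1
(B ∨ A) = max(0.4, 0.7) = 0.7
(¬C ∧ (B ∨ A)) = min(0.1, 0.7) = 0.1
¬A: Łukasiewicz ¬ gives 1 − 0.7 = 0.3
((¬C ∧ (B ∨ A)) ∨ ¬A) = max(0.1, 0.3) = 0.3
¬C: Łukasiewicz ¬ gives 1 − 0.9 = 0.1
(((¬C ∧ (B ∨ A)) ∨ ¬A) ∨ ¬C) = max(0.3, 0.1) = 0.3
(¬(¬((¬B ∧ B) ∨ ¬A) ∨ C) ⊃ (((¬C ∧ (B ∨ A)) ∨ ¬A) ∨ ¬C)): min(1, 1 − 0.1 + 0.3) = 1
¬C: Łukasiewicz ¬ gives 1 − 0.9 = 0.1
¬A: Łukasiewicz ¬ gives 1 − 0.7 = 0.3
¬B: Łukasiewicz ¬ gives 1 − 0.4 = 0.6
¬¬B: Łukasiewicz ¬ gives 1 − 0.6 = 0.4
(¬A ∧ ¬¬B) = min(0.3, 0.4) = 0.3
(¬C ∧ (¬A ∧ ¬¬B)) = min(0.1, 0.3) = 0.1
¬(¬C ∧ (¬A ∧ ¬¬B)): Łukasiewicz ¬ gives 1 − 0.1 = 0.9
((¬(¬((¬B ∧ B) ∨ ¬A) ∨ C) ⊃ (((¬C ∧ (B ∨ A)) ∨ ¬A) ∨ ¬C)) ⊃ ¬(¬C ∧ (¬A ∧ ¬¬B))): min(1, 1 − 1 + 0.9) = 0.9

0.90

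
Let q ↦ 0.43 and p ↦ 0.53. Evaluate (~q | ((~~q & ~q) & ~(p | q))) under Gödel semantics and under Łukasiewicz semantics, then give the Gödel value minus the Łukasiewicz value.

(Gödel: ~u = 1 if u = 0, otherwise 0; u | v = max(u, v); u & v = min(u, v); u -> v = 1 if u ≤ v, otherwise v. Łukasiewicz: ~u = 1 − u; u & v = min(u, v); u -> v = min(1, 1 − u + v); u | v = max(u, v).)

-0.57

Gödel evaluation:
  ~q: Gödel ¬ of 0.43 = 0 (operand ≠ 0)
  ~q: Gödel ¬ of 0.43 = 0 (operand ≠ 0)
  ~~q: Gödel ¬ of 0 = 1 (operand is 0)
  ~q: Gödel ¬ of 0.43 = 0 (operand ≠ 0)
  (~~q & ~q) = min(1, 0) = 0
  (p | q) = max(0.53, 0.43) = 0.53
  ~(p | q): Gödel ¬ of 0.53 = 0 (operand ≠ 0)
  ((~~q & ~q) & ~(p | q)) = min(0, 0) = 0
  (~q | ((~~q & ~q) & ~(p | q))) = max(0, 0) = 0
  Gödel value = 0
Łukasiewicz evaluation:
  ~q: Łukasiewicz ¬ gives 1 − 0.43 = 0.57
  ~q: Łukasiewicz ¬ gives 1 − 0.43 = 0.57
  ~~q: Łukasiewicz ¬ gives 1 − 0.57 = 0.43
  ~q: Łukasiewicz ¬ gives 1 − 0.43 = 0.57
  (~~q & ~q) = min(0.43, 0.57) = 0.43
  (p | q) = max(0.53, 0.43) = 0.53
  ~(p | q): Łukasiewicz ¬ gives 1 − 0.53 = 0.47
  ((~~q & ~q) & ~(p | q)) = min(0.43, 0.47) = 0.43
  (~q | ((~~q & ~q) & ~(p | q))) = max(0.57, 0.43) = 0.57
  Łukasiewicz value = 0.57
Difference: 0 − 0.57 = -0.57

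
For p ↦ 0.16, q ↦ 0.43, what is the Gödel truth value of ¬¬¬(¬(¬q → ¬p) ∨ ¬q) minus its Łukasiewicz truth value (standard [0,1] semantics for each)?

Gödel evaluation:
  ¬q: Gödel ¬ of 0.43 = 0 (operand ≠ 0)
  ¬p: Gödel ¬ of 0.16 = 0 (operand ≠ 0)
  (¬q → ¬p): 0 ≤ 0, so result = 1
  ¬(¬q → ¬p): Gödel ¬ of 1 = 0 (operand ≠ 0)
  ¬q: Gödel ¬ of 0.43 = 0 (operand ≠ 0)
  (¬(¬q → ¬p) ∨ ¬q) = max(0, 0) = 0
  ¬(¬(¬q → ¬p) ∨ ¬q): Gödel ¬ of 0 = 1 (operand is 0)
  ¬¬(¬(¬q → ¬p) ∨ ¬q): Gödel ¬ of 1 = 0 (operand ≠ 0)
  ¬¬¬(¬(¬q → ¬p) ∨ ¬q): Gödel ¬ of 0 = 1 (operand is 0)
  Gödel value = 1
Łukasiewicz evaluation:
  ¬q: Łukasiewicz ¬ gives 1 − 0.43 = 0.57
  ¬p: Łukasiewicz ¬ gives 1 − 0.16 = 0.84
  (¬q → ¬p): min(1, 1 − 0.57 + 0.84) = 1
  ¬(¬q → ¬p): Łukasiewicz ¬ gives 1 − 1 = 0
  ¬q: Łukasiewicz ¬ gives 1 − 0.43 = 0.57
  (¬(¬q → ¬p) ∨ ¬q) = max(0, 0.57) = 0.57
  ¬(¬(¬q → ¬p) ∨ ¬q): Łukasiewicz ¬ gives 1 − 0.57 = 0.43
  ¬¬(¬(¬q → ¬p) ∨ ¬q): Łukasiewicz ¬ gives 1 − 0.43 = 0.57
  ¬¬¬(¬(¬q → ¬p) ∨ ¬q): Łukasiewicz ¬ gives 1 − 0.57 = 0.43
  Łukasiewicz value = 0.43
Difference: 1 − 0.43 = 0.57

0.57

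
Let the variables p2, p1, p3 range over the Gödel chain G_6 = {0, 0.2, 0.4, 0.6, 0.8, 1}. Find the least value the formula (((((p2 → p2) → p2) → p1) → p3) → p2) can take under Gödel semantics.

The minimum is attained at p2 = 0, p1 = 0, p3 = 0.2:
  (p2 → p2): 0 ≤ 0, so result = 1
  ((p2 → p2) → p2): 1 > 0, so result = 0
  (((p2 → p2) → p2) → p1): 0 ≤ 0, so result = 1
  ((((p2 → p2) → p2) → p1) → p3): 1 > 0.2, so result = 0.2
  (((((p2 → p2) → p2) → p1) → p3) → p2): 0.2 > 0, so result = 0
Checking all 216 assignments confirms none give a value below 0.00.

0.00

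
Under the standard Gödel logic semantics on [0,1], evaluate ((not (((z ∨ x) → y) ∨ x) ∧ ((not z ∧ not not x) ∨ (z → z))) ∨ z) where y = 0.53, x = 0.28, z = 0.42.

(z ∨ x) = max(0.42, 0.28) = 0.42
((z ∨ x) → y): 0.42 ≤ 0.53, so result = 1
(((z ∨ x) → y) ∨ x) = max(1, 0.28) = 1
not (((z ∨ x) → y) ∨ x): Gödel ¬ of 1 = 0 (operand ≠ 0)
not z: Gödel ¬ of 0.42 = 0 (operand ≠ 0)
not x: Gödel ¬ of 0.28 = 0 (operand ≠ 0)
not not x: Gödel ¬ of 0 = 1 (operand is 0)
(not z ∧ not not x) = min(0, 1) = 0
(z → z): 0.42 ≤ 0.42, so result = 1
((not z ∧ not not x) ∨ (z → z)) = max(0, 1) = 1
(not (((z ∨ x) → y) ∨ x) ∧ ((not z ∧ not not x) ∨ (z → z))) = min(0, 1) = 0
((not (((z ∨ x) → y) ∨ x) ∧ ((not z ∧ not not x) ∨ (z → z))) ∨ z) = max(0, 0.42) = 0.42

0.42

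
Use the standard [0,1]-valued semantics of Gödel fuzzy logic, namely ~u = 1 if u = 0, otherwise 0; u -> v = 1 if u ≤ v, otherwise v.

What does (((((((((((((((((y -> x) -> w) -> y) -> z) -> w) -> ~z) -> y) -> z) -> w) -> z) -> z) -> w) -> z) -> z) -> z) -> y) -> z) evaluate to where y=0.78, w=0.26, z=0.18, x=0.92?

0.18

(y -> x): 0.78 ≤ 0.92, so result = 1
((y -> x) -> w): 1 > 0.26, so result = 0.26
(((y -> x) -> w) -> y): 0.26 ≤ 0.78, so result = 1
((((y -> x) -> w) -> y) -> z): 1 > 0.18, so result = 0.18
(((((y -> x) -> w) -> y) -> z) -> w): 0.18 ≤ 0.26, so result = 1
~z: Gödel ¬ of 0.18 = 0 (operand ≠ 0)
((((((y -> x) -> w) -> y) -> z) -> w) -> ~z): 1 > 0, so result = 0
(((((((y -> x) -> w) -> y) -> z) -> w) -> ~z) -> y): 0 ≤ 0.78, so result = 1
((((((((y -> x) -> w) -> y) -> z) -> w) -> ~z) -> y) -> z): 1 > 0.18, so result = 0.18
(((((((((y -> x) -> w) -> y) -> z) -> w) -> ~z) -> y) -> z) -> w): 0.18 ≤ 0.26, so result = 1
((((((((((y -> x) -> w) -> y) -> z) -> w) -> ~z) -> y) -> z) -> w) -> z): 1 > 0.18, so result = 0.18
(((((((((((y -> x) -> w) -> y) -> z) -> w) -> ~z) -> y) -> z) -> w) -> z) -> z): 0.18 ≤ 0.18, so result = 1
((((((((((((y -> x) -> w) -> y) -> z) -> w) -> ~z) -> y) -> z) -> w) -> z) -> z) -> w): 1 > 0.26, so result = 0.26
(((((((((((((y -> x) -> w) -> y) -> z) -> w) -> ~z) -> y) -> z) -> w) -> z) -> z) -> w) -> z): 0.26 > 0.18, so result = 0.18
((((((((((((((y -> x) -> w) -> y) -> z) -> w) -> ~z) -> y) -> z) -> w) -> z) -> z) -> w) -> z) -> z): 0.18 ≤ 0.18, so result = 1
(((((((((((((((y -> x) -> w) -> y) -> z) -> w) -> ~z) -> y) -> z) -> w) -> z) -> z) -> w) -> z) -> z) -> z): 1 > 0.18, so result = 0.18
((((((((((((((((y -> x) -> w) -> y) -> z) -> w) -> ~z) -> y) -> z) -> w) -> z) -> z) -> w) -> z) -> z) -> z) -> y): 0.18 ≤ 0.78, so result = 1
(((((((((((((((((y -> x) -> w) -> y) -> z) -> w) -> ~z) -> y) -> z) -> w) -> z) -> z) -> w) -> z) -> z) -> z) -> y) -> z): 1 > 0.18, so result = 0.18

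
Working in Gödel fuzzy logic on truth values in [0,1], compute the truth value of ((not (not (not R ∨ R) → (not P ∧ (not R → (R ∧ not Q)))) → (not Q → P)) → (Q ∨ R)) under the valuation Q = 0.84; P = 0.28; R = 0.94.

0.94

not R: Gödel ¬ of 0.94 = 0 (operand ≠ 0)
(not R ∨ R) = max(0, 0.94) = 0.94
not (not R ∨ R): Gödel ¬ of 0.94 = 0 (operand ≠ 0)
not P: Gödel ¬ of 0.28 = 0 (operand ≠ 0)
not R: Gödel ¬ of 0.94 = 0 (operand ≠ 0)
not Q: Gödel ¬ of 0.84 = 0 (operand ≠ 0)
(R ∧ not Q) = min(0.94, 0) = 0
(not R → (R ∧ not Q)): 0 ≤ 0, so result = 1
(not P ∧ (not R → (R ∧ not Q))) = min(0, 1) = 0
(not (not R ∨ R) → (not P ∧ (not R → (R ∧ not Q)))): 0 ≤ 0, so result = 1
not (not (not R ∨ R) → (not P ∧ (not R → (R ∧ not Q)))): Gödel ¬ of 1 = 0 (operand ≠ 0)
not Q: Gödel ¬ of 0.84 = 0 (operand ≠ 0)
(not Q → P): 0 ≤ 0.28, so result = 1
(not (not (not R ∨ R) → (not P ∧ (not R → (R ∧ not Q)))) → (not Q → P)): 0 ≤ 1, so result = 1
(Q ∨ R) = max(0.84, 0.94) = 0.94
((not (not (not R ∨ R) → (not P ∧ (not R → (R ∧ not Q)))) → (not Q → P)) → (Q ∨ R)): 1 > 0.94, so result = 0.94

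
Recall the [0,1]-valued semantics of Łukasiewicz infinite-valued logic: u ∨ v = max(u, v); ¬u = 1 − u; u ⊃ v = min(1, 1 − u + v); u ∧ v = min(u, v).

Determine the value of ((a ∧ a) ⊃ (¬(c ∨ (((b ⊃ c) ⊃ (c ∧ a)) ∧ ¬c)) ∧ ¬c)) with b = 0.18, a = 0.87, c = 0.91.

(a ∧ a) = min(0.87, 0.87) = 0.87
(b ⊃ c): min(1, 1 − 0.18 + 0.91) = 1
(c ∧ a) = min(0.91, 0.87) = 0.87
((b ⊃ c) ⊃ (c ∧ a)): min(1, 1 − 1 + 0.87) = 0.87
¬c: Łukasiewicz ¬ gives 1 − 0.91 = 0.09
(((b ⊃ c) ⊃ (c ∧ a)) ∧ ¬c) = min(0.87, 0.09) = 0.09
(c ∨ (((b ⊃ c) ⊃ (c ∧ a)) ∧ ¬c)) = max(0.91, 0.09) = 0.91
¬(c ∨ (((b ⊃ c) ⊃ (c ∧ a)) ∧ ¬c)): Łukasiewicz ¬ gives 1 − 0.91 = 0.09
¬c: Łukasiewicz ¬ gives 1 − 0.91 = 0.09
(¬(c ∨ (((b ⊃ c) ⊃ (c ∧ a)) ∧ ¬c)) ∧ ¬c) = min(0.09, 0.09) = 0.09
((a ∧ a) ⊃ (¬(c ∨ (((b ⊃ c) ⊃ (c ∧ a)) ∧ ¬c)) ∧ ¬c)): min(1, 1 − 0.87 + 0.09) = 0.22

0.22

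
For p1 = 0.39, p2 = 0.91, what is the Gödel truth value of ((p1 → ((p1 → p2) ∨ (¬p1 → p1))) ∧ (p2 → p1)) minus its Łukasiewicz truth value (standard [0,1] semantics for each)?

Gödel evaluation:
  (p1 → p2): 0.39 ≤ 0.91, so result = 1
  ¬p1: Gödel ¬ of 0.39 = 0 (operand ≠ 0)
  (¬p1 → p1): 0 ≤ 0.39, so result = 1
  ((p1 → p2) ∨ (¬p1 → p1)) = max(1, 1) = 1
  (p1 → ((p1 → p2) ∨ (¬p1 → p1))): 0.39 ≤ 1, so result = 1
  (p2 → p1): 0.91 > 0.39, so result = 0.39
  ((p1 → ((p1 → p2) ∨ (¬p1 → p1))) ∧ (p2 → p1)) = min(1, 0.39) = 0.39
  Gödel value = 0.39
Łukasiewicz evaluation:
  (p1 → p2): min(1, 1 − 0.39 + 0.91) = 1
  ¬p1: Łukasiewicz ¬ gives 1 − 0.39 = 0.61
  (¬p1 → p1): min(1, 1 − 0.61 + 0.39) = 0.78
  ((p1 → p2) ∨ (¬p1 → p1)) = max(1, 0.78) = 1
  (p1 → ((p1 → p2) ∨ (¬p1 → p1))): min(1, 1 − 0.39 + 1) = 1
  (p2 → p1): min(1, 1 − 0.91 + 0.39) = 0.48
  ((p1 → ((p1 → p2) ∨ (¬p1 → p1))) ∧ (p2 → p1)) = min(1, 0.48) = 0.48
  Łukasiewicz value = 0.48
Difference: 0.39 − 0.48 = -0.09

-0.09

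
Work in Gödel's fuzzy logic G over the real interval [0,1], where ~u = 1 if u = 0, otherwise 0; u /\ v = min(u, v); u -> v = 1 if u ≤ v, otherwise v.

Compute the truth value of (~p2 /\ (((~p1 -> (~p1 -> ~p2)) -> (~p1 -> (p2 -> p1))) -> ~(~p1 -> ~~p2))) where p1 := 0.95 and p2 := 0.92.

0.00

~p2: Gödel ¬ of 0.92 = 0 (operand ≠ 0)
~p1: Gödel ¬ of 0.95 = 0 (operand ≠ 0)
~p1: Gödel ¬ of 0.95 = 0 (operand ≠ 0)
~p2: Gödel ¬ of 0.92 = 0 (operand ≠ 0)
(~p1 -> ~p2): 0 ≤ 0, so result = 1
(~p1 -> (~p1 -> ~p2)): 0 ≤ 1, so result = 1
~p1: Gödel ¬ of 0.95 = 0 (operand ≠ 0)
(p2 -> p1): 0.92 ≤ 0.95, so result = 1
(~p1 -> (p2 -> p1)): 0 ≤ 1, so result = 1
((~p1 -> (~p1 -> ~p2)) -> (~p1 -> (p2 -> p1))): 1 ≤ 1, so result = 1
~p1: Gödel ¬ of 0.95 = 0 (operand ≠ 0)
~p2: Gödel ¬ of 0.92 = 0 (operand ≠ 0)
~~p2: Gödel ¬ of 0 = 1 (operand is 0)
(~p1 -> ~~p2): 0 ≤ 1, so result = 1
~(~p1 -> ~~p2): Gödel ¬ of 1 = 0 (operand ≠ 0)
(((~p1 -> (~p1 -> ~p2)) -> (~p1 -> (p2 -> p1))) -> ~(~p1 -> ~~p2)): 1 > 0, so result = 0
(~p2 /\ (((~p1 -> (~p1 -> ~p2)) -> (~p1 -> (p2 -> p1))) -> ~(~p1 -> ~~p2))) = min(0, 0) = 0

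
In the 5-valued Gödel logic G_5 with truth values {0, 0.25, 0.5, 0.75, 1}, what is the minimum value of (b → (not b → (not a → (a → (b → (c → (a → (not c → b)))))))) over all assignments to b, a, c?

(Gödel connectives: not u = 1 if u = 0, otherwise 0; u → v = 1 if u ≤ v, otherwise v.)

1.00

Every assignment gives 1. For instance at b = 0, a = 0, c = 0:
  not b: Gödel ¬ of 0 = 1 (operand is 0)
  not a: Gödel ¬ of 0 = 1 (operand is 0)
  not c: Gödel ¬ of 0 = 1 (operand is 0)
  (not c → b): 1 > 0, so result = 0
  (a → (not c → b)): 0 ≤ 0, so result = 1
  (c → (a → (not c → b))): 0 ≤ 1, so result = 1
  (b → (c → (a → (not c → b)))): 0 ≤ 1, so result = 1
  (a → (b → (c → (a → (not c → b))))): 0 ≤ 1, so result = 1
  (not a → (a → (b → (c → (a → (not c → b)))))): 1 ≤ 1, so result = 1
  (not b → (not a → (a → (b → (c → (a → (not c → b))))))): 1 ≤ 1, so result = 1
  (b → (not b → (not a → (a → (b → (c → (a → (not c → b)))))))): 0 ≤ 1, so result = 1
All 125 assignments give value 1 — the formula is a G_5-tautology.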